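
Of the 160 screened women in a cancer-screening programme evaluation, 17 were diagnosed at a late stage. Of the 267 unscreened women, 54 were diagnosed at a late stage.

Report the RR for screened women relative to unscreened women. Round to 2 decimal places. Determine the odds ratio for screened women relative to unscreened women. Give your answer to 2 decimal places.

RR = 0.53; OR = 0.47

risk, screened women = 17/160 = 0.1062
risk, unscreened women = 54/267 = 0.2022
RR = 0.1062 / 0.2022 = 0.53
OR = (17 × 213) / (143 × 54) = 3621/7722 ≈ 0.47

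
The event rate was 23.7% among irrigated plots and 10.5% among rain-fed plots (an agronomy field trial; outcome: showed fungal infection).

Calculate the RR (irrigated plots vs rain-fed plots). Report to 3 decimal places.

RR = 0.2370 / 0.1050 = 2.257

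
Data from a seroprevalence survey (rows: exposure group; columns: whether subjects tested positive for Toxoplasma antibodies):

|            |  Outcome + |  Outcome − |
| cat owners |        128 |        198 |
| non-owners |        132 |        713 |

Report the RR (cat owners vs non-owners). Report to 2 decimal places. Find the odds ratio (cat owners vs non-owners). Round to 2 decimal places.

RR = 2.51; OR = 3.49

risk, cat owners = 128/326 = 0.3926
risk, non-owners = 132/845 = 0.1562
RR = 0.3926 / 0.1562 = 2.51
odds, cat owners = 128/198 = 0.6465
odds, non-owners = 132/713 = 0.1851
OR = 0.6465 / 0.1851 = 3.49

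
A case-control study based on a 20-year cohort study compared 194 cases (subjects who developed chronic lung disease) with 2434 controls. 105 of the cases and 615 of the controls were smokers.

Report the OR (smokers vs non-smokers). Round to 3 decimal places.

OR = (105 × 1819) / (615 × 89) = 190995/54735 ≈ 3.489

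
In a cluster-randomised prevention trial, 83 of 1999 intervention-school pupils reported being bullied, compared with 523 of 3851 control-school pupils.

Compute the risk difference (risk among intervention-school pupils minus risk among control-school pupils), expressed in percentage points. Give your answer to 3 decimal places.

risk, intervention-school pupils = 83/1999 = 0.04152
risk, control-school pupils = 523/3851 = 0.13581
risk difference = 0.04152 − 0.13581 = -0.09429 → -9.429 percentage points

RD: -9.429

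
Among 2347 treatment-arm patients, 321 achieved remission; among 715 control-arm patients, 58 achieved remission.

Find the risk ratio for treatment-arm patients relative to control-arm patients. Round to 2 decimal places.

RR = 1.69

risk, treatment-arm patients = 321/2347 = 0.1368
risk, control-arm patients = 58/715 = 0.0811
RR = 0.1368 / 0.0811 = 1.69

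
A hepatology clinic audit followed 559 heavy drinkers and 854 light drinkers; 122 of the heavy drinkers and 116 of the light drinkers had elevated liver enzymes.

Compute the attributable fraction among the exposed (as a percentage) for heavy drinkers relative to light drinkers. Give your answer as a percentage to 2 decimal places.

37.76%

risk, heavy drinkers = 122/559 = 0.2182
risk, light drinkers = 116/854 = 0.1358
AR% = (0.2182 − 0.1358) / 0.2182 = 0.3776 → 37.76%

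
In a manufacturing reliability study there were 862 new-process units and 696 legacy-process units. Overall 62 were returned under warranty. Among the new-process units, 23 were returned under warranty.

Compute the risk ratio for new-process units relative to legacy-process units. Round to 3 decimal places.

new-process units without the outcome: 862 − 23 = 839
legacy-process units with the outcome: 62 − 23 = 39
legacy-process units without the outcome: 696 − 39 = 657
risk, new-process units = 23/862 = 0.02668
risk, legacy-process units = 39/696 = 0.05603
RR = 0.02668 / 0.05603 = 0.476

0.476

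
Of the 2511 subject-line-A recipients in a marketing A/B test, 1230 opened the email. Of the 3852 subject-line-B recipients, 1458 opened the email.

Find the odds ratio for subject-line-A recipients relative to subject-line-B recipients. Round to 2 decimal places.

odds, subject-line-A recipients = 1230/1281 = 0.9602
odds, subject-line-B recipients = 1458/2394 = 0.6090
OR = 0.9602 / 0.6090 = 1.58

1.58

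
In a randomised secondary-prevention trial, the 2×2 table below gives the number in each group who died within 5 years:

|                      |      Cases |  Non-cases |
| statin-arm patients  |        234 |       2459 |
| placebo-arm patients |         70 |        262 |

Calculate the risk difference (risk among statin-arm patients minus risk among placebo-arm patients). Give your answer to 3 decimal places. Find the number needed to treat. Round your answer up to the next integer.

RD = -0.124; NNT = 9

risk, statin-arm patients = 234/2693 = 0.0869
risk, placebo-arm patients = 70/332 = 0.2108
risk difference = 0.0869 − 0.2108 = -0.124
absolute risk difference = 0.123951
1 / 0.123951 = 8.068 → round up → 9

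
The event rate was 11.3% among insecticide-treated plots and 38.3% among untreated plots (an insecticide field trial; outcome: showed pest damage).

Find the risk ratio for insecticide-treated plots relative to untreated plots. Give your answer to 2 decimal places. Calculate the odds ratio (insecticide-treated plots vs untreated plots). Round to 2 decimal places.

RR = 0.30; OR = 0.21

RR = 0.1130 / 0.3830 = 0.30
odds, insecticide-treated plots = 0.1130/0.8870 = 0.1274
odds, untreated plots = 0.3830/0.6170 = 0.6207
OR = 0.1274 / 0.6207 = 0.21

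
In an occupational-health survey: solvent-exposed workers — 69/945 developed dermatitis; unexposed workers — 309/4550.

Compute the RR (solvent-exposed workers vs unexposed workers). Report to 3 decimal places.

RR ≈ 1.075

risk, solvent-exposed workers = 69/945 = 0.0730
risk, unexposed workers = 309/4550 = 0.0679
RR = 0.0730 / 0.0679 = 1.075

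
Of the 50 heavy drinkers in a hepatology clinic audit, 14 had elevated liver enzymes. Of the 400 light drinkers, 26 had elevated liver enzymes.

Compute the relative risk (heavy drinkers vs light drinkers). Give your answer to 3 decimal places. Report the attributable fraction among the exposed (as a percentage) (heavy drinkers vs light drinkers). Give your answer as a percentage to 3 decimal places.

RR = 4.308; AR% = 76.786%

risk, heavy drinkers = 14/50 = 0.2800
risk, light drinkers = 26/400 = 0.0650
RR = 0.2800 / 0.0650 = 4.308
AR% = (0.2800 − 0.0650) / 0.2800 = 0.7679 → 76.786%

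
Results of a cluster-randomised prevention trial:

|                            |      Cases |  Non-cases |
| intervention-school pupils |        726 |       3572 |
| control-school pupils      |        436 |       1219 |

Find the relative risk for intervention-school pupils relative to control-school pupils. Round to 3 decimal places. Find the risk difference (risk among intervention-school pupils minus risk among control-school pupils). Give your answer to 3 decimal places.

risk, intervention-school pupils = 726/4298 = 0.1689
risk, control-school pupils = 436/1655 = 0.2634
RR = 0.1689 / 0.2634 = 0.641
risk difference = 0.1689 − 0.2634 = -0.095

RR = 0.641; RD = -0.095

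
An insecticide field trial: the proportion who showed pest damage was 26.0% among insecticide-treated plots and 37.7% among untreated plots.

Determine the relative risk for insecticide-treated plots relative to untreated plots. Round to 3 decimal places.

RR = 0.2600 / 0.3770 = 0.690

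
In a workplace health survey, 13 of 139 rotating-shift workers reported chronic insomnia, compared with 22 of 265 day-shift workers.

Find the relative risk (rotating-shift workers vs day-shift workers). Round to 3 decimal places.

1.127

risk, rotating-shift workers = 13/139 = 0.0935
risk, day-shift workers = 22/265 = 0.0830
RR = 0.0935 / 0.0830 = 1.127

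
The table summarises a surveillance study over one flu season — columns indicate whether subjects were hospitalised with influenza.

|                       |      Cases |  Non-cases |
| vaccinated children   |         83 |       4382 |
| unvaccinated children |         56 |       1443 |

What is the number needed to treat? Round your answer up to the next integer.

risk, vaccinated children = 83/4465 = 0.018589
risk, unvaccinated children = 56/1499 = 0.037358
absolute risk difference = 0.018769
1 / 0.018769 = 53.279 → round up → 54

NNT ≈ 54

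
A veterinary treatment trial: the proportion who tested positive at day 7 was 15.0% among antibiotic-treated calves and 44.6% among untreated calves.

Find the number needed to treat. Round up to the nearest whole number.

4

absolute risk difference = 0.296000
1 / 0.296000 = 3.378 → round up → 4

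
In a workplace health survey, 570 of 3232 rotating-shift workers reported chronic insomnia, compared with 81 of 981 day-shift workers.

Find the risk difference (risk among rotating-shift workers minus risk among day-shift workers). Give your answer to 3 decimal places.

risk, rotating-shift workers = 570/3232 = 0.1764
risk, day-shift workers = 81/981 = 0.0826
risk difference = 0.1764 − 0.0826 = 0.094

0.094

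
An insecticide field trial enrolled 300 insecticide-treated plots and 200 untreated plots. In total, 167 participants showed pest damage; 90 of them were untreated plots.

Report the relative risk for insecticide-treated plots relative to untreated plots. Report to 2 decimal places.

0.57

insecticide-treated plots with the outcome: 167 − 90 = 77
insecticide-treated plots without the outcome: 300 − 77 = 223
untreated plots without the outcome: 200 − 90 = 110
risk, insecticide-treated plots = 77/300 = 0.2567
risk, untreated plots = 90/200 = 0.4500
RR = 0.2567 / 0.4500 = 0.57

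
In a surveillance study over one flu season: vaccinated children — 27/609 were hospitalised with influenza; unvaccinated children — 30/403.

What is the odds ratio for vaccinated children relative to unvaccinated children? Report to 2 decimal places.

odds, vaccinated children = 27/582 = 0.04639
odds, unvaccinated children = 30/373 = 0.08043
OR = 0.04639 / 0.08043 = 0.58

0.58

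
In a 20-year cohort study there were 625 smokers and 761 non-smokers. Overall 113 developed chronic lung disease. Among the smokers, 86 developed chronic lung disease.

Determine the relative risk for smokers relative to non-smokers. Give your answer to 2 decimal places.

smokers without the outcome: 625 − 86 = 539
non-smokers with the outcome: 113 − 86 = 27
non-smokers without the outcome: 761 − 27 = 734
risk, smokers = 86/625 = 0.13760
risk, non-smokers = 27/761 = 0.03548
RR = 0.13760 / 0.03548 = 3.88

RR ≈ 3.88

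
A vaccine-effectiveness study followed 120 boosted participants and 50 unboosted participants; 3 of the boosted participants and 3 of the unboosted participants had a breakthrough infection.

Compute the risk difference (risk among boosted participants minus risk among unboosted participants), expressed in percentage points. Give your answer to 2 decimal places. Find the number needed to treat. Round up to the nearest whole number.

risk, boosted participants = 3/120 = 0.02500
risk, unboosted participants = 3/50 = 0.06000
risk difference = 0.02500 − 0.06000 = -0.03500 → -3.50 percentage points
absolute risk difference = 0.035000
1 / 0.035000 = 28.571 → round up → 29

RD = -3.50; NNT = 29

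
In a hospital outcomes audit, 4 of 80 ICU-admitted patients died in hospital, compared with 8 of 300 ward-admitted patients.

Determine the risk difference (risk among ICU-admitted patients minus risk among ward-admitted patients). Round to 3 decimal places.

risk, ICU-admitted patients = 4/80 = 0.05000
risk, ward-admitted patients = 8/300 = 0.02667
risk difference = 0.05000 − 0.02667 = 0.023

RD = 0.023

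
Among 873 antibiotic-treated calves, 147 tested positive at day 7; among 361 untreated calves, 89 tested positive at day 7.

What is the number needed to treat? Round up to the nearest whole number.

13

risk, antibiotic-treated calves = 147/873 = 0.168385
risk, untreated calves = 89/361 = 0.246537
absolute risk difference = 0.078153
1 / 0.078153 = 12.795 → round up → 13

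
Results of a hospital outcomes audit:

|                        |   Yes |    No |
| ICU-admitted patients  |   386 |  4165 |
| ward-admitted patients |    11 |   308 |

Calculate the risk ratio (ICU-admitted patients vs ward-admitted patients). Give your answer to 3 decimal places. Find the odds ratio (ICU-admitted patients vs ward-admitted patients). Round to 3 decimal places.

RR = 2.460; OR = 2.595

risk, ICU-admitted patients = 386/4551 = 0.08482
risk, ward-admitted patients = 11/319 = 0.03448
RR = 0.08482 / 0.03448 = 2.460
OR = (386 × 308) / (4165 × 11) = 118888/45815 ≈ 2.595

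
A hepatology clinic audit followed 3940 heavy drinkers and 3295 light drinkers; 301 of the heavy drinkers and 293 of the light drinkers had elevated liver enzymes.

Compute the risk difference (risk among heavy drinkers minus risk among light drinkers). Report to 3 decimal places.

risk, heavy drinkers = 301/3940 = 0.0764
risk, light drinkers = 293/3295 = 0.0889
risk difference = 0.0764 − 0.0889 = -0.013

RD ≈ -0.013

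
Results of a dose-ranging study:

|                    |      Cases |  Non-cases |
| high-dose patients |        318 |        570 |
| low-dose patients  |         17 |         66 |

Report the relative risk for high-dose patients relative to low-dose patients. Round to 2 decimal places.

RR = 1.75

risk, high-dose patients = 318/888 = 0.3581
risk, low-dose patients = 17/83 = 0.2048
RR = 0.3581 / 0.2048 = 1.75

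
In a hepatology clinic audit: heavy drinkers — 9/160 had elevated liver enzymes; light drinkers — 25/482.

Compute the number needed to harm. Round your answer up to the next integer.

risk, heavy drinkers = 9/160 = 0.056250
risk, light drinkers = 25/482 = 0.051867
absolute risk difference = 0.004383
1 / 0.004383 = 228.154 → round up → 229

NNH = 229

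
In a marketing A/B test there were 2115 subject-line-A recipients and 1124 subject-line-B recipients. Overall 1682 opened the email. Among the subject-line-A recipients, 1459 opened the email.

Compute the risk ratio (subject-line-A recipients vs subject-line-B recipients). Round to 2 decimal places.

RR ≈ 3.48

subject-line-A recipients without the outcome: 2115 − 1459 = 656
subject-line-B recipients with the outcome: 1682 − 1459 = 223
subject-line-B recipients without the outcome: 1124 − 223 = 901
risk, subject-line-A recipients = 1459/2115 = 0.6898
risk, subject-line-B recipients = 223/1124 = 0.1984
RR = 0.6898 / 0.1984 = 3.48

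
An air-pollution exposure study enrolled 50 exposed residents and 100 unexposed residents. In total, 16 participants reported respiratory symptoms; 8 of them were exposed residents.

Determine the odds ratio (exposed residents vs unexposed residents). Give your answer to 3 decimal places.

exposed residents without the outcome: 50 − 8 = 42
unexposed residents with the outcome: 16 − 8 = 8
unexposed residents without the outcome: 100 − 8 = 92
odds, exposed residents = 8/42 = 0.1905
odds, unexposed residents = 8/92 = 0.0870
OR = 0.1905 / 0.0870 = 2.190

2.190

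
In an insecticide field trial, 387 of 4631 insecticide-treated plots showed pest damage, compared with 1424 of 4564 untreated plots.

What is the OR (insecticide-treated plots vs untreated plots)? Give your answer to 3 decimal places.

OR = (387 × 3140) / (4244 × 1424) = 1215180/6043456 ≈ 0.201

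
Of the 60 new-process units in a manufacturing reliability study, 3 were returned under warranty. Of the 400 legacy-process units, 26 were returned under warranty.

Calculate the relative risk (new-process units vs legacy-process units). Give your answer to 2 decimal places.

RR = 0.77

risk, new-process units = 3/60 = 0.0500
risk, legacy-process units = 26/400 = 0.0650
RR = 0.0500 / 0.0650 = 0.77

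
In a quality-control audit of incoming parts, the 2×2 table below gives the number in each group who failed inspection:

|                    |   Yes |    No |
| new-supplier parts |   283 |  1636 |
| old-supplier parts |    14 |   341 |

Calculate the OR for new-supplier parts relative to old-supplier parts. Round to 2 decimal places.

odds, new-supplier parts = 283/1636 = 0.17298
odds, old-supplier parts = 14/341 = 0.04106
OR = 0.17298 / 0.04106 = 4.21

OR ≈ 4.21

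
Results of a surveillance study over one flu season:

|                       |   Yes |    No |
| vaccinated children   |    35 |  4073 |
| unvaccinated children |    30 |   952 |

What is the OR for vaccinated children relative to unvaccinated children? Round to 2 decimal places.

0.27

odds, vaccinated children = 35/4073 = 0.00859
odds, unvaccinated children = 30/952 = 0.03151
OR = 0.00859 / 0.03151 = 0.27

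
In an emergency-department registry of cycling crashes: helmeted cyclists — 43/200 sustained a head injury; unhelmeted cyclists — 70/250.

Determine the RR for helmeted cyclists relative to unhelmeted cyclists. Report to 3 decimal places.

risk, helmeted cyclists = 43/200 = 0.2150
risk, unhelmeted cyclists = 70/250 = 0.2800
RR = 0.2150 / 0.2800 = 0.768

0.768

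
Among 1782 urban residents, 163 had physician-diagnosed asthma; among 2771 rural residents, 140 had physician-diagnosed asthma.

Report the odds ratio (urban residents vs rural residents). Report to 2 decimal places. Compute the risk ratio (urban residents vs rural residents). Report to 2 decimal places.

OR = 1.89; RR = 1.81

OR = (163 × 2631) / (1619 × 140) = 428853/226660 ≈ 1.89
risk, urban residents = 163/1782 = 0.0915
risk, rural residents = 140/2771 = 0.0505
RR = 0.0915 / 0.0505 = 1.81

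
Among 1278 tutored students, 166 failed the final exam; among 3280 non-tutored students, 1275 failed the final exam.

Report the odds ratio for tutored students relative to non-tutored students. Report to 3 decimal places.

OR = (166 × 2005) / (1112 × 1275) = 332830/1417800 ≈ 0.235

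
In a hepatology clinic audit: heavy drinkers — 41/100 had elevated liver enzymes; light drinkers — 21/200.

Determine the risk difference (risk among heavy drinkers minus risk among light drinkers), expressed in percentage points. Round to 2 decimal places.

RD = 30.50

risk, heavy drinkers = 41/100 = 0.4100
risk, light drinkers = 21/200 = 0.1050
risk difference = 0.4100 − 0.1050 = 0.3050 → 30.50 percentage points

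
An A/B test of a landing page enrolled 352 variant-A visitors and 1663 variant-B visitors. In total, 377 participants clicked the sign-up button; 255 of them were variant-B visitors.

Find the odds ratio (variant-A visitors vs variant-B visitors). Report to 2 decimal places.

variant-A visitors with the outcome: 377 − 255 = 122
variant-A visitors without the outcome: 352 − 122 = 230
variant-B visitors without the outcome: 1663 − 255 = 1408
odds, variant-A visitors = 122/230 = 0.5304
odds, variant-B visitors = 255/1408 = 0.1811
OR = 0.5304 / 0.1811 = 2.93

2.93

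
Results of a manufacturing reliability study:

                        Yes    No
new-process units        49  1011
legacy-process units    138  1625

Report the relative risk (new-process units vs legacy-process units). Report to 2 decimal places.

risk, new-process units = 49/1060 = 0.04623
risk, legacy-process units = 138/1763 = 0.07828
RR = 0.04623 / 0.07828 = 0.59

RR ≈ 0.59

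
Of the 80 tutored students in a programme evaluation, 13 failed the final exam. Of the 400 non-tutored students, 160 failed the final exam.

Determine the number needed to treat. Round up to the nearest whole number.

NNT = 5

risk, tutored students = 13/80 = 0.162500
risk, non-tutored students = 160/400 = 0.400000
absolute risk difference = 0.237500
1 / 0.237500 = 4.211 → round up → 5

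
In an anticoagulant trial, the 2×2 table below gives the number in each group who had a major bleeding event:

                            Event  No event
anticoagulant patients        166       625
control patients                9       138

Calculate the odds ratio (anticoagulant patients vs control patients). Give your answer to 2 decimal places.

OR: 4.07

odds, anticoagulant patients = 166/625 = 0.2656
odds, control patients = 9/138 = 0.0652
OR = 0.2656 / 0.0652 = 4.07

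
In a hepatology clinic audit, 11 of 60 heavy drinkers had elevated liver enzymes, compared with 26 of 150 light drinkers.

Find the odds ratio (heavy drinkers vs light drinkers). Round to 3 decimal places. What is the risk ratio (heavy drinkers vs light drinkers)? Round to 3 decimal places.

OR = 1.071; RR = 1.058

OR = (11 × 124) / (49 × 26) = 1364/1274 ≈ 1.071
risk, heavy drinkers = 11/60 = 0.1833
risk, light drinkers = 26/150 = 0.1733
RR = 0.1833 / 0.1733 = 1.058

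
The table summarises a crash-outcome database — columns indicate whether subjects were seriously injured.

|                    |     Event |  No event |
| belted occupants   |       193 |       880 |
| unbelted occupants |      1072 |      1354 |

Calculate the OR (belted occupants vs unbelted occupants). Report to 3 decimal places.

OR = (193 × 1354) / (880 × 1072) = 261322/943360 ≈ 0.277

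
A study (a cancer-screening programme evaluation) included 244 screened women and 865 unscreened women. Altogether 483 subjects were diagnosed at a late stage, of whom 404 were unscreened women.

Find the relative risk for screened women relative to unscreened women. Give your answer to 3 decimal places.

screened women with the outcome: 483 − 404 = 79
screened women without the outcome: 244 − 79 = 165
unscreened women without the outcome: 865 − 404 = 461
risk, screened women = 79/244 = 0.3238
risk, unscreened women = 404/865 = 0.4671
RR = 0.3238 / 0.4671 = 0.693

RR ≈ 0.693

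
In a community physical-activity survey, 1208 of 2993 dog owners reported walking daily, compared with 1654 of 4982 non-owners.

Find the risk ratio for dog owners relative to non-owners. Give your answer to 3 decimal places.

RR = 1.216

risk, dog owners = 1208/2993 = 0.4036
risk, non-owners = 1654/4982 = 0.3320
RR = 0.4036 / 0.3320 = 1.216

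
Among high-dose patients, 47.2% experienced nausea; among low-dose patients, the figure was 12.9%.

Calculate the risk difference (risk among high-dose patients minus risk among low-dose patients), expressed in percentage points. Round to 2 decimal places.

risk difference = 0.4720 − 0.1290 = 0.3430 → 34.30 percentage points

RD = 34.30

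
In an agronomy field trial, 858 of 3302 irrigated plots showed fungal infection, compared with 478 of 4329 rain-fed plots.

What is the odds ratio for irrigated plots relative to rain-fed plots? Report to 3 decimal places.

OR = (858 × 3851) / (2444 × 478) = 3304158/1168232 ≈ 2.828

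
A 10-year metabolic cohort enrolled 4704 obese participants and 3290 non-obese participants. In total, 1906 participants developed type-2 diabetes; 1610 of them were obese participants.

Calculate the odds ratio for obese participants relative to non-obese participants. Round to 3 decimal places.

obese participants without the outcome: 4704 − 1610 = 3094
non-obese participants with the outcome: 1906 − 1610 = 296
non-obese participants without the outcome: 3290 − 296 = 2994
OR = (1610 × 2994) / (3094 × 296) = 4820340/915824 ≈ 5.263

OR ≈ 5.263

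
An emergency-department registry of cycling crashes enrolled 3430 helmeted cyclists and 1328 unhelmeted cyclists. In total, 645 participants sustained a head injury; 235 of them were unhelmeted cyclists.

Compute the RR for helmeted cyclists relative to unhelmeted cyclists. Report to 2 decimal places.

RR ≈ 0.68

helmeted cyclists with the outcome: 645 − 235 = 410
helmeted cyclists without the outcome: 3430 − 410 = 3020
unhelmeted cyclists without the outcome: 1328 − 235 = 1093
risk, helmeted cyclists = 410/3430 = 0.1195
risk, unhelmeted cyclists = 235/1328 = 0.1770
RR = 0.1195 / 0.1770 = 0.68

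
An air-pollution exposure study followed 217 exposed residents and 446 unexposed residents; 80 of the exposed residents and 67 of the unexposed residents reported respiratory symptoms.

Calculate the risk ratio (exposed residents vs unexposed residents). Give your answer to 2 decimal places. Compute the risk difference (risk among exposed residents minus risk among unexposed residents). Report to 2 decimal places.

RR = 2.45; RD = 0.22

risk, exposed residents = 80/217 = 0.3687
risk, unexposed residents = 67/446 = 0.1502
RR = 0.3687 / 0.1502 = 2.45
risk difference = 0.3687 − 0.1502 = 0.22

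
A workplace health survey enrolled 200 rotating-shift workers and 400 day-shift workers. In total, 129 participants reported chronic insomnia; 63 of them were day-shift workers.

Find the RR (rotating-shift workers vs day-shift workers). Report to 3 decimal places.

RR = 2.095

rotating-shift workers with the outcome: 129 − 63 = 66
rotating-shift workers without the outcome: 200 − 66 = 134
day-shift workers without the outcome: 400 − 63 = 337
risk, rotating-shift workers = 66/200 = 0.3300
risk, day-shift workers = 63/400 = 0.1575
RR = 0.3300 / 0.1575 = 2.095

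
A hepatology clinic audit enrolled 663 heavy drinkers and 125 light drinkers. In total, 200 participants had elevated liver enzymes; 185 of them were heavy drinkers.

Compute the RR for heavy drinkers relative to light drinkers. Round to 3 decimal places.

2.325

heavy drinkers without the outcome: 663 − 185 = 478
light drinkers with the outcome: 200 − 185 = 15
light drinkers without the outcome: 125 − 15 = 110
risk, heavy drinkers = 185/663 = 0.2790
risk, light drinkers = 15/125 = 0.1200
RR = 0.2790 / 0.1200 = 2.325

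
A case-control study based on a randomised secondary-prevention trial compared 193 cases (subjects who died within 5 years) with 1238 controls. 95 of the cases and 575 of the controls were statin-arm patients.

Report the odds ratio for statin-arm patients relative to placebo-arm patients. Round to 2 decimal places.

OR = (95 × 663) / (575 × 98) = 62985/56350 ≈ 1.12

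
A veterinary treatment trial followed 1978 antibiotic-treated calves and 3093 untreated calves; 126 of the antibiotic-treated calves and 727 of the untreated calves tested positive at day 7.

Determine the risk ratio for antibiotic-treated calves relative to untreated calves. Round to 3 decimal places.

RR ≈ 0.271

risk, antibiotic-treated calves = 126/1978 = 0.0637
risk, untreated calves = 727/3093 = 0.2350
RR = 0.0637 / 0.2350 = 0.271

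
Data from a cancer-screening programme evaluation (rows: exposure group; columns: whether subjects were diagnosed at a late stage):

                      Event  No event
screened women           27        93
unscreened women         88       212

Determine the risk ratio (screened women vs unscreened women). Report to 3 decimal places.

0.767

risk, screened women = 27/120 = 0.2250
risk, unscreened women = 88/300 = 0.2933
RR = 0.2250 / 0.2933 = 0.767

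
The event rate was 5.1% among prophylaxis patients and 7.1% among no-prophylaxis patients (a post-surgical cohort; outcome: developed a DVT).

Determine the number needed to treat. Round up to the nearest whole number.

absolute risk difference = 0.020000
1 / 0.020000 = 50.000 → round up → 50

NNT: 50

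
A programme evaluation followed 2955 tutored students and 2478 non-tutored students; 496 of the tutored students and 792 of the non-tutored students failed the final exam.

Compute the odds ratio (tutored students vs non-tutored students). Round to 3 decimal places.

odds, tutored students = 496/2459 = 0.2017
odds, non-tutored students = 792/1686 = 0.4698
OR = 0.2017 / 0.4698 = 0.429

0.429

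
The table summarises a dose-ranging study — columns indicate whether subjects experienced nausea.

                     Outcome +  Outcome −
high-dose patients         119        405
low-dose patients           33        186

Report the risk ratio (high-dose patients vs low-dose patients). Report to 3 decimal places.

RR = 1.507

risk, high-dose patients = 119/524 = 0.2271
risk, low-dose patients = 33/219 = 0.1507
RR = 0.2271 / 0.1507 = 1.507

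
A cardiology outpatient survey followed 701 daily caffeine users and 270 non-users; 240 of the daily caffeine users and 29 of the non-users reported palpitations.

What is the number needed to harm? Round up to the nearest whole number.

risk, daily caffeine users = 240/701 = 0.342368
risk, non-users = 29/270 = 0.107407
absolute risk difference = 0.234961
1 / 0.234961 = 4.256 → round up → 5

NNH: 5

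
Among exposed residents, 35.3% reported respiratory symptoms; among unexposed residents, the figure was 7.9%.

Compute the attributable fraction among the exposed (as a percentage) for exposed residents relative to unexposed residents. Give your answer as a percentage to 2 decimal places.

AR% = (0.3530 − 0.0790) / 0.3530 = 0.7762 → 77.62%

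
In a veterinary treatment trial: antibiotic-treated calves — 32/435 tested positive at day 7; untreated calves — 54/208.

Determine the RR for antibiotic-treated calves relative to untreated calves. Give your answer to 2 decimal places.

0.28

risk, antibiotic-treated calves = 32/435 = 0.0736
risk, untreated calves = 54/208 = 0.2596
RR = 0.0736 / 0.2596 = 0.28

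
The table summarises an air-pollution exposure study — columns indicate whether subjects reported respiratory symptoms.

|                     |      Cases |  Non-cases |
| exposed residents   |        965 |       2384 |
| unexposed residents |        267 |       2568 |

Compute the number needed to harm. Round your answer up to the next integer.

NNH ≈ 6

risk, exposed residents = 965/3349 = 0.288146
risk, unexposed residents = 267/2835 = 0.094180
absolute risk difference = 0.193966
1 / 0.193966 = 5.156 → round up → 6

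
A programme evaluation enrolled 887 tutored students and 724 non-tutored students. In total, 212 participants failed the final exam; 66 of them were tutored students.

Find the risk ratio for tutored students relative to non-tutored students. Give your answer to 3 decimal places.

tutored students without the outcome: 887 − 66 = 821
non-tutored students with the outcome: 212 − 66 = 146
non-tutored students without the outcome: 724 − 146 = 578
risk, tutored students = 66/887 = 0.0744
risk, non-tutored students = 146/724 = 0.2017
RR = 0.0744 / 0.2017 = 0.369

0.369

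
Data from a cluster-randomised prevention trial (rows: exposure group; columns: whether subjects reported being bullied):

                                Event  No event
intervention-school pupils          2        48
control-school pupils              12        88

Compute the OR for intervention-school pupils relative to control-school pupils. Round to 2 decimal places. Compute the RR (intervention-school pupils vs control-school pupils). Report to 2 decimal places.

OR = 0.31; RR = 0.33

OR = (2 × 88) / (48 × 12) = 176/576 ≈ 0.31
risk, intervention-school pupils = 2/50 = 0.04000
risk, control-school pupils = 12/100 = 0.12000
RR = 0.04000 / 0.12000 = 0.33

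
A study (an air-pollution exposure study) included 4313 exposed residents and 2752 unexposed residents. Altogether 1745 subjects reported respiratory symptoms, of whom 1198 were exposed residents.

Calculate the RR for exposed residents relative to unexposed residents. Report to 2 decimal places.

exposed residents without the outcome: 4313 − 1198 = 3115
unexposed residents with the outcome: 1745 − 1198 = 547
unexposed residents without the outcome: 2752 − 547 = 2205
risk, exposed residents = 1198/4313 = 0.2778
risk, unexposed residents = 547/2752 = 0.1988
RR = 0.2778 / 0.1988 = 1.40

1.40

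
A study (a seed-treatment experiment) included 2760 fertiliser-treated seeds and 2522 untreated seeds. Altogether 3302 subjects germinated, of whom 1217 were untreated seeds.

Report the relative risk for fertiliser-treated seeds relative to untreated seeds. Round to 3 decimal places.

fertiliser-treated seeds with the outcome: 3302 − 1217 = 2085
fertiliser-treated seeds without the outcome: 2760 − 2085 = 675
untreated seeds without the outcome: 2522 − 1217 = 1305
risk, fertiliser-treated seeds = 2085/2760 = 0.7554
risk, untreated seeds = 1217/2522 = 0.4826
RR = 0.7554 / 0.4826 = 1.565

1.565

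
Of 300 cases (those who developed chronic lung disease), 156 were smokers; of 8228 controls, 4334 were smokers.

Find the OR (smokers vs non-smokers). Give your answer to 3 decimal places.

OR = 0.973

odds, smokers = 156/4334 = 0.03599
odds, non-smokers = 144/3894 = 0.03698
OR = 0.03599 / 0.03698 = 0.973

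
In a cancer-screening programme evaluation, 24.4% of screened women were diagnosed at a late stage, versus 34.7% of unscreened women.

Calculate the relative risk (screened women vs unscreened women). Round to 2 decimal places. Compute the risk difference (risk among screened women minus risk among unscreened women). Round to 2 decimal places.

RR = 0.70; RD = -0.10

RR = 0.2440 / 0.3470 = 0.70
risk difference = 0.2440 − 0.3470 = -0.10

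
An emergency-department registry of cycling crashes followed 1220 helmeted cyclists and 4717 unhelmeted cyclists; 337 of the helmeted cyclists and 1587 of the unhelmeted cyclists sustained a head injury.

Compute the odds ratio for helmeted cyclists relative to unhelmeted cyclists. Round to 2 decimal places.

OR = (337 × 3130) / (883 × 1587) = 1054810/1401321 ≈ 0.75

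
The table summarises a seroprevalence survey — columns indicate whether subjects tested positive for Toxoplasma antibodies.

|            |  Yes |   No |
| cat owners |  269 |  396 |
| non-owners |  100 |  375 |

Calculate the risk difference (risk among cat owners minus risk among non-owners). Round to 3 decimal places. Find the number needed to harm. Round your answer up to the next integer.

RD = 0.194; NNH = 6

risk, cat owners = 269/665 = 0.4045
risk, non-owners = 100/475 = 0.2105
risk difference = 0.4045 − 0.2105 = 0.194
absolute risk difference = 0.193985
1 / 0.193985 = 5.155 → round up → 6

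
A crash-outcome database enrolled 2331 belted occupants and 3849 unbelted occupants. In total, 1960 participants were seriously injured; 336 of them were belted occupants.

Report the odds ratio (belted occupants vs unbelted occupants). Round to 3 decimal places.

belted occupants without the outcome: 2331 − 336 = 1995
unbelted occupants with the outcome: 1960 − 336 = 1624
unbelted occupants without the outcome: 3849 − 1624 = 2225
odds, belted occupants = 336/1995 = 0.1684
odds, unbelted occupants = 1624/2225 = 0.7299
OR = 0.1684 / 0.7299 = 0.231

0.231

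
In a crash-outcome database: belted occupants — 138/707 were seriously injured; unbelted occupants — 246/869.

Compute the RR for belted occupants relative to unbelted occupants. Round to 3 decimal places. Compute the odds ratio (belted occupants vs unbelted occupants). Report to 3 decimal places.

RR = 0.690; OR = 0.614

risk, belted occupants = 138/707 = 0.1952
risk, unbelted occupants = 246/869 = 0.2831
RR = 0.1952 / 0.2831 = 0.690
OR = (138 × 623) / (569 × 246) = 85974/139974 ≈ 0.614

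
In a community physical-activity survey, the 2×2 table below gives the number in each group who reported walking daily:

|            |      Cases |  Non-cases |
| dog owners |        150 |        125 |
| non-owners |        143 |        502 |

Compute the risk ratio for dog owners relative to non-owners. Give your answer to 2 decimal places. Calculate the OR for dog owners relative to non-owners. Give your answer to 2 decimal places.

RR = 2.46; OR = 4.21

risk, dog owners = 150/275 = 0.5455
risk, non-owners = 143/645 = 0.2217
RR = 0.5455 / 0.2217 = 2.46
odds, dog owners = 150/125 = 1.2000
odds, non-owners = 143/502 = 0.2849
OR = 1.2000 / 0.2849 = 4.21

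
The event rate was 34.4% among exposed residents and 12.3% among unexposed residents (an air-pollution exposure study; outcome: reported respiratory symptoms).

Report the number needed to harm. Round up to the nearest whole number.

absolute risk difference = 0.221000
1 / 0.221000 = 4.525 → round up → 5

NNH: 5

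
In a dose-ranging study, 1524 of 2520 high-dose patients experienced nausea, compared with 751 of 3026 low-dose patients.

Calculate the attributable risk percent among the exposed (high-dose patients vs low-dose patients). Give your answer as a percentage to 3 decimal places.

58.962%

risk, high-dose patients = 1524/2520 = 0.6048
risk, low-dose patients = 751/3026 = 0.2482
AR% = (0.6048 − 0.2482) / 0.6048 = 0.5896 → 58.962%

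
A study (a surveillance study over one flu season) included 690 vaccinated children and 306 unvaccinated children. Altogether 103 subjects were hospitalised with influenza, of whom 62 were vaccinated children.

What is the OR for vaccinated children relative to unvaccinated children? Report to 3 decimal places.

0.638

vaccinated children without the outcome: 690 − 62 = 628
unvaccinated children with the outcome: 103 − 62 = 41
unvaccinated children without the outcome: 306 − 41 = 265
odds, vaccinated children = 62/628 = 0.0987
odds, unvaccinated children = 41/265 = 0.1547
OR = 0.0987 / 0.1547 = 0.638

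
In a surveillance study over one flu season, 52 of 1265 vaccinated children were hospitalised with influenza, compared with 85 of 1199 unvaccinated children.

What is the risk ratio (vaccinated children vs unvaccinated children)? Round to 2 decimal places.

risk, vaccinated children = 52/1265 = 0.04111
risk, unvaccinated children = 85/1199 = 0.07089
RR = 0.04111 / 0.07089 = 0.58

0.58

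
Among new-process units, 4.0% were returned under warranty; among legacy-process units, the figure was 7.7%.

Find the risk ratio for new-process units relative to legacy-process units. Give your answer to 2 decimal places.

RR = 0.04000 / 0.07700 = 0.52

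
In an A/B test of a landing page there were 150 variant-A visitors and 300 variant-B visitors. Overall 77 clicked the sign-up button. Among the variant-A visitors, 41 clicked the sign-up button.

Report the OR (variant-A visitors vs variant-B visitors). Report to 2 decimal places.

OR = 2.76

variant-A visitors without the outcome: 150 − 41 = 109
variant-B visitors with the outcome: 77 − 41 = 36
variant-B visitors without the outcome: 300 − 36 = 264
odds, variant-A visitors = 41/109 = 0.3761
odds, variant-B visitors = 36/264 = 0.1364
OR = 0.3761 / 0.1364 = 2.76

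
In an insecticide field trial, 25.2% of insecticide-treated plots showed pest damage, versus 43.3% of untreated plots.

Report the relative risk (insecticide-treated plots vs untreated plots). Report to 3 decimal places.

RR = 0.2520 / 0.4330 = 0.582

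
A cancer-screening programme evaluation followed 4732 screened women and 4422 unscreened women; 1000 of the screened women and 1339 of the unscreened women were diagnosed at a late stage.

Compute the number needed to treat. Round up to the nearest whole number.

risk, screened women = 1000/4732 = 0.211327
risk, unscreened women = 1339/4422 = 0.302804
absolute risk difference = 0.091477
1 / 0.091477 = 10.932 → round up → 11

NNT ≈ 11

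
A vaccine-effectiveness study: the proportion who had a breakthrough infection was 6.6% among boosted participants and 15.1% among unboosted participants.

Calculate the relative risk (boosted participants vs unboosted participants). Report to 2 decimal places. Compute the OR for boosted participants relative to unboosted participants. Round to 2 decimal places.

RR = 0.0660 / 0.1510 = 0.44
odds, boosted participants = 0.0660/0.9340 = 0.0707
odds, unboosted participants = 0.1510/0.8490 = 0.1779
OR = 0.0707 / 0.1779 = 0.40

RR = 0.44; OR = 0.40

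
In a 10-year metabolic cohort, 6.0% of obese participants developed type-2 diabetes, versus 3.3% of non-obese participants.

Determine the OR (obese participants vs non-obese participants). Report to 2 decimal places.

1.87

odds, obese participants = 0.06000/0.94000 = 0.06383
odds, non-obese participants = 0.03300/0.96700 = 0.03413
OR = 0.06383 / 0.03413 = 1.87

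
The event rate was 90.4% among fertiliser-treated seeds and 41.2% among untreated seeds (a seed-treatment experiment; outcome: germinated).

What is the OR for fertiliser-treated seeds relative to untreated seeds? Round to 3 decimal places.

odds, fertiliser-treated seeds = 0.9040/0.0960 = 9.4167
odds, untreated seeds = 0.4120/0.5880 = 0.7007
OR = 9.4167 / 0.7007 = 13.439

13.439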